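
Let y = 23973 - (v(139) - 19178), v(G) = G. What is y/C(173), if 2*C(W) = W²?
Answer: 86024/29929 ≈ 2.8743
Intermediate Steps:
C(W) = W²/2
y = 43012 (y = 23973 - (139 - 19178) = 23973 - 1*(-19039) = 23973 + 19039 = 43012)
y/C(173) = 43012/(((½)*173²)) = 43012/(((½)*29929)) = 43012/(29929/2) = 43012*(2/29929) = 86024/29929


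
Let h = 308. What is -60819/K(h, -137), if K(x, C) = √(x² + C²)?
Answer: -60819*√113633/113633 ≈ -180.42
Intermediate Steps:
K(x, C) = √(C² + x²)
-60819/K(h, -137) = -60819/√((-137)² + 308²) = -60819/√(18769 + 94864) = -60819*√113633/113633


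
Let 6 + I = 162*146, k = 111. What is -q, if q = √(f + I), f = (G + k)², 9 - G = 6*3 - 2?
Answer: -√34462 ≈ -185.64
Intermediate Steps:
G = -7 (G = 9 - (6*3 - 2) = 9 - (18 - 2) = 9 - 1*16 = 9 - 16 = -7)
I = 23646 (I = -6 + 162*146 = -6 + 23652 = 23646)
f = 10816 (f = (-7 + 111)² = 104² = 10816)
q = √34462 (q = √(10816 + 23646) = √34462 ≈ 185.64)
-q = -√34462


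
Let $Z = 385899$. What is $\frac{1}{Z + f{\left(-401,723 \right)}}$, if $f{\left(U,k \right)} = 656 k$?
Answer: $\frac{1}{860187} \approx 1.1625 \cdot 10^{-6}$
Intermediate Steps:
$\frac{1}{Z + f{\left(-401,723 \right)}} = \frac{1}{385899 + 656 \cdot 723} = \frac{1}{385899 + 474288} = \frac{1}{860187}$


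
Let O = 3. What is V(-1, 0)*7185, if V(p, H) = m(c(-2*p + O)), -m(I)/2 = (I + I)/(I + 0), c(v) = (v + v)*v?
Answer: -28740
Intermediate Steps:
c(v) = 2*v**2 (c(v) = (2*v)*v = 2*v**2)
m(I) = -4 (m(I) = -2*(I + I)/(I + 0) = -2*2*I/I = -2*2 = -4)
V(p, H) = -4
V(-1, 0)*7185 = -4*7185 = -28740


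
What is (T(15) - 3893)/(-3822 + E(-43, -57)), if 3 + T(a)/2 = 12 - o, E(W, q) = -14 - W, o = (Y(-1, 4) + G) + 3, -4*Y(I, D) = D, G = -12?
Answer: 3855/3793 ≈ 1.0163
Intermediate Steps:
Y(I, D) = -D/4
o = -10 (o = (-¼*4 - 12) + 3 = (-1 - 12) + 3 = -13 + 3 = -10)
T(a) = 38 (T(a) = -6 + 2*(12 - 1*(-10)) = -6 + 2*(12 + 10) = -6 + 2*22 = -6 + 44 = 38)
(T(15) - 3893)/(-3822 + E(-43, -57)) = (38 - 3893)/(-3822 + (-14 - 1*(-43))) = -3855/(-3822 + (-14 + 43)) = -3855/(-3822 + 29) = -3855/(-3793) = -3855*(-1/3793) = 3855/3793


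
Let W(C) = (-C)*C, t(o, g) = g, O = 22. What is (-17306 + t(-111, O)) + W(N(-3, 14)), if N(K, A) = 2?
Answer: -17288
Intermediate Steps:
W(C) = -C²
(-17306 + t(-111, O)) + W(N(-3, 14)) = (-17306 + 22) - 1*2² = -17284 - 1*4 = -17284 - 4 = -17288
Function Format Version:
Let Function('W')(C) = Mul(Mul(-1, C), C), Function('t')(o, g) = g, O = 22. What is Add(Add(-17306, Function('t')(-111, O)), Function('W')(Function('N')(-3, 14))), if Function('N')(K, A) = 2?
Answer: -17288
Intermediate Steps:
Function('W')(C) = Mul(-1, Pow(C, 2))
Add(Add(-17306, Function('t')(-111, O)), Function('W')(Function('N')(-3, 14))) = Add(Add(-17306, 22), Mul(-1, Pow(2, 2))) = Add(-17284, Mul(-1, 4)) = Add(-17284, -4) = -17288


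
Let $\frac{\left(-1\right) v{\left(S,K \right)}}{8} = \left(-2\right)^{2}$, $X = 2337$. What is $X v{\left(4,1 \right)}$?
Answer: $-74784$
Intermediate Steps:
$v{\left(S,K \right)} = -32$ ($v{\left(S,K \right)} = - 8 \left(-2\right)^{2} = \left(-8\right) 4 = -32$)
$X v{\left(4,1 \right)} = 2337 \left(-32\right) = -74784$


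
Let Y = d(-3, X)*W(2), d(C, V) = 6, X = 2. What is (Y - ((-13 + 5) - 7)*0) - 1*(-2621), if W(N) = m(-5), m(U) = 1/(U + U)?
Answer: 13102/5 ≈ 2620.4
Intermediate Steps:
m(U) = 1/(2*U)
W(N) = -⅒ (W(N) = (½)/(-5) = (½)*(-⅕) = -⅒)
Y = -⅗ (Y = 6*(-⅒) = -⅗ ≈ -0.60000)
(Y - ((-13 + 5) - 7)*0) - 1*(-2621) = (-⅗ - ((-13 + 5) - 7)*0) - 1*(-2621) = (-⅗ - (-8 - 7)*0) + 2621 = (-⅗ - (-15)*0) + 2621 = (-⅗ - 1*0) + 2621 = (-⅗ + 0) + 2621 = -⅗ + 2621 = 13102/5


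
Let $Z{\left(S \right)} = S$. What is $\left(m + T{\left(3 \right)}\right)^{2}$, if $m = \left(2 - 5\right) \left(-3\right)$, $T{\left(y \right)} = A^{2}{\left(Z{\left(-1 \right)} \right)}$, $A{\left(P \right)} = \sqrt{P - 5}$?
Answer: $9$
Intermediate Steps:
$A{\left(P \right)} = \sqrt{-5 + P}$
$T{\left(y \right)} = -6$ ($T{\left(y \right)} = \left(\sqrt{-5 - 1}\right)^{2} = \left(\sqrt{-6}\right)^{2} = \left(i \sqrt{6}\right)^{2} = -6$)
$m = 9$ ($m = \left(-3\right) \left(-3\right) = 9$)
$\left(m + T{\left(3 \right)}\right)^{2} = \left(9 - 6\right)^{2} = 3^{2} = 9$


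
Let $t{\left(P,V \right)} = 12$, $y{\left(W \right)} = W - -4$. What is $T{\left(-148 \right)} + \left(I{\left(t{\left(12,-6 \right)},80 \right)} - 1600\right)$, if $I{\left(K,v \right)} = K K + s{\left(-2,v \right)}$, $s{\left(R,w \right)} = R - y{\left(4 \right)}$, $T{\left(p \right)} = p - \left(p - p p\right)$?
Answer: $20438$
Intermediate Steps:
$y{\left(W \right)} = 4 + W$ ($y{\left(W \right)} = W + 4 = 4 + W$)
$T{\left(p \right)} = p^{2}$ ($T{\left(p \right)} = p + \left(p^{2} - p\right) = p^{2}$)
$s{\left(R,w \right)} = -8 + R$ ($s{\left(R,w \right)} = R - \left(4 + 4\right) = R - 8 = -8 + R$)
$I{\left(K,v \right)} = -10 + K^{2}$ ($I{\left(K,v \right)} = K K - 10 = K^{2} - 10 = -10 + K^{2}$)
$T{\left(-148 \right)} + \left(I{\left(t{\left(12,-6 \right)},80 \right)} - 1600\right) = \left(-148\right)^{2} - \left(1610 - 144\right) = 21904 + \left(\left(-10 + 144\right) - 1600\right) = 21904 + \left(134 - 1600\right) = 21904 - 1466 = 20438$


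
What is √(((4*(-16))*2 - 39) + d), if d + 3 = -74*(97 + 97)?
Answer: 3*I*√1614 ≈ 120.52*I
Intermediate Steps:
d = -14359 (d = -3 - 74*(97 + 97) = -3 - 74*194 = -3 - 14356 = -14359)
√(((4*(-16))*2 - 39) + d) = √(((4*(-16))*2 - 39) - 14359) = √((-64*2 - 39) - 14359) = √((-128 - 39) - 14359) = √(-167 - 14359) = √(-14526) = 3*I*√1614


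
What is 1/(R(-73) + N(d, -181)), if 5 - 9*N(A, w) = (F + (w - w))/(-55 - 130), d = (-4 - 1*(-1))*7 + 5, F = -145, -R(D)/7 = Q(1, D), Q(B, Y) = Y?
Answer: 111/56773 ≈ 0.0019552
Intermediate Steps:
R(D) = -7*D
d = -16 (d = (-4 + 1)*7 + 5 = -3*7 + 5 = -21 + 5 = -16)
N(A, w) = 52/111 (N(A, w) = 5/9 - (-145 + (w - w))/(9*(-55 - 130)) = 5/9 - (-145 + 0)/(9*(-185)) = 5/9 - (-145)*(-1)/(9*185) = 5/9 - 1/9*29/37 = 5/9 - 29/333 = 52/111)
1/(R(-73) + N(d, -181)) = 1/(-7*(-73) + 52/111) = 1/(511 + 52/111) = 1/(56773/111) = 111/56773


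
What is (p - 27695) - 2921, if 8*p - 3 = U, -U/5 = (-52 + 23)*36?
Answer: -239705/8 ≈ -29963.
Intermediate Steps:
U = 5220 (U = -5*(-52 + 23)*36 = -(-145)*36 = -5*(-1044) = 5220)
p = 5223/8 (p = 3/8 + (1/8)*5220 = 3/8 + 1305/2 = 5223/8 ≈ 652.88)
(p - 27695) - 2921 = (5223/8 - 27695) - 2921 = -216337/8 - 2921 = -239705/8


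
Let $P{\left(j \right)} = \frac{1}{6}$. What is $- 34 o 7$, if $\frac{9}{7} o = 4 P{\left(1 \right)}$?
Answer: $- \frac{3332}{27} \approx -123.41$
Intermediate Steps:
$P{\left(j \right)} = \frac{1}{6}$
$o = \frac{14}{27}$ ($o = \frac{7 \cdot 4 \cdot \frac{1}{6}}{9} = \frac{7}{9} \cdot \frac{2}{3} = \frac{14}{27} \approx 0.51852$)
$- 34 o 7 = \left(-34\right) \frac{14}{27} \cdot 7 = \left(- \frac{476}{27}\right) 7 = - \frac{3332}{27}$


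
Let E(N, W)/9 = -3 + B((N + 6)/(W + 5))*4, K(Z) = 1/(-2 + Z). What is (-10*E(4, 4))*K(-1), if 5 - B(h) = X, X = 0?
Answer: 510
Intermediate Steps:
B(h) = 5 (B(h) = 5 - 1*0 = 5 + 0 = 5)
E(N, W) = 153 (E(N, W) = 9*(-3 + 5*4) = 9*(-3 + 20) = 9*17 = 153)
(-10*E(4, 4))*K(-1) = (-10*153)/(-2 - 1) = -1530/(-3) = -1530*(-1/3) = 510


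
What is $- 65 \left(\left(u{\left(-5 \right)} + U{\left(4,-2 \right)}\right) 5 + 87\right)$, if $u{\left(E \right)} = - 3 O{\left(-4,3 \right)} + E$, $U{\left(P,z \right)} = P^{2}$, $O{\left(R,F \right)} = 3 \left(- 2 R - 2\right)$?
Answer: $8320$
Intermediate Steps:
$O{\left(R,F \right)} = -6 - 6 R$ ($O{\left(R,F \right)} = 3 \left(-2 - 2 R\right) = -6 - 6 R$)
$u{\left(E \right)} = -54 + E$ ($u{\left(E \right)} = - 3 \left(-6 - -24\right) + E = - 3 \left(-6 + 24\right) + E = \left(-3\right) 18 + E = -54 + E$)
$- 65 \left(\left(u{\left(-5 \right)} + U{\left(4,-2 \right)}\right) 5 + 87\right) = - 65 \left(\left(\left(-54 - 5\right) + 4^{2}\right) 5 + 87\right) = - 65 \left(\left(-59 + 16\right) 5 + 87\right) = - 65 \left(\left(-43\right) 5 + 87\right) = - 65 \left(-215 + 87\right) = \left(-65\right) \left(-128\right) = 8320$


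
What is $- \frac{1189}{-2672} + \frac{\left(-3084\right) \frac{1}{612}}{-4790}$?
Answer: $\frac{145573757}{326371440} \approx 0.44604$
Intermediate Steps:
$- \frac{1189}{-2672} + \frac{\left(-3084\right) \frac{1}{612}}{-4790} = \left(-1189\right) \left(- \frac{1}{2672}\right) + \left(-3084\right) \frac{1}{612} \left(- \frac{1}{4790}\right) = \frac{1189}{2672} - - \frac{257}{244290} = \frac{1189}{2672} + \frac{257}{244290} = \frac{145573757}{326371440}$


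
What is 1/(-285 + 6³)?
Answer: -1/69 ≈ -0.014493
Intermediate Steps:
1/(-285 + 6³) = 1/(-285 + 216) = 1/(-69) = -1/69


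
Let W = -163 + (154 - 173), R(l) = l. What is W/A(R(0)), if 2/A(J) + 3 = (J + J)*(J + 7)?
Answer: 273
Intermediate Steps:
W = -182 (W = -163 - 19 = -182)
A(J) = 2/(-3 + 2*J*(7 + J)) (A(J) = 2/(-3 + (J + J)*(J + 7)) = 2/(-3 + (2*J)*(7 + J)) = 2/(-3 + 2*J*(7 + J)))
W/A(R(0)) = -182/(2/(-3 + 2*0**2 + 14*0)) = -182/(2/(-3 + 2*0 + 0)) = -182/(2/(-3 + 0 + 0)) = -182/(2/(-3)) = -182/(2*(-1/3)) = -182/(-2/3) = -182*(-3/2) = 273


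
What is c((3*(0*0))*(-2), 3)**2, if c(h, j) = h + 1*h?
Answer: 0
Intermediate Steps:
c(h, j) = 2*h (c(h, j) = h + h = 2*h)
c((3*(0*0))*(-2), 3)**2 = (2*((3*(0*0))*(-2)))**2 = (2*((3*0)*(-2)))**2 = (2*(0*(-2)))**2 = (2*0)**2 = 0**2 = 0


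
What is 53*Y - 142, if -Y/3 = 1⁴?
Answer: -301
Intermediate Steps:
Y = -3 (Y = -3*1⁴ = -3*1 = -3)
53*Y - 142 = 53*(-3) - 142 = -159 - 142 = -301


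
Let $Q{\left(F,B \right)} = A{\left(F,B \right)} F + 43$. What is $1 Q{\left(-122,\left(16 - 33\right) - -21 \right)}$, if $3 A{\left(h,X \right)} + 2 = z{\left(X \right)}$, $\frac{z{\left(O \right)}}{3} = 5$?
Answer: $- \frac{1457}{3} \approx -485.67$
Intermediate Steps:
$z{\left(O \right)} = 15$ ($z{\left(O \right)} = 3 \cdot 5 = 15$)
$A{\left(h,X \right)} = \frac{13}{3}$ ($A{\left(h,X \right)} = - \frac{2}{3} + \frac{1}{3} \cdot 15 = - \frac{2}{3} + 5 = \frac{13}{3}$)
$Q{\left(F,B \right)} = 43 + \frac{13 F}{3}$ ($Q{\left(F,B \right)} = \frac{13 F}{3} + 43 = 43 + \frac{13 F}{3}$)
$1 Q{\left(-122,\left(16 - 33\right) - -21 \right)} = 1 \left(43 + \frac{13}{3} \left(-122\right)\right) = 1 \left(43 - \frac{1586}{3}\right) = 1 \left(- \frac{1457}{3}\right) = - \frac{1457}{3}$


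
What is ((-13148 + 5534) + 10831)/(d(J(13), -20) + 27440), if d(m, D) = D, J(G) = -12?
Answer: 3217/27420 ≈ 0.11732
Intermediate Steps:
((-13148 + 5534) + 10831)/(d(J(13), -20) + 27440) = ((-13148 + 5534) + 10831)/(-20 + 27440) = (-7614 + 10831)/27420 = 3217*(1/27420) = 3217/27420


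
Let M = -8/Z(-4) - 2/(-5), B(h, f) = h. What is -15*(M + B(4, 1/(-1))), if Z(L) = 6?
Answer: -46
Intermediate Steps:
M = -14/15 (M = -8/6 - 2/(-5) = -8*⅙ - 2*(-⅕) = -4/3 + ⅖ = -14/15 ≈ -0.93333)
-15*(M + B(4, 1/(-1))) = -15*(-14/15 + 4) = -15*46/15 = -46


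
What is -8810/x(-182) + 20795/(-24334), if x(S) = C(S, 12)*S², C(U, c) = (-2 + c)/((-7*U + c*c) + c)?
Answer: -301399200/7750379 ≈ -38.888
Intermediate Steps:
C(U, c) = (-2 + c)/(c + c² - 7*U) (C(U, c) = (-2 + c)/((-7*U + c²) + c) = (-2 + c)/((c² - 7*U) + c) = (-2 + c)/(c + c² - 7*U))
x(S) = 10*S²/(156 - 7*S) (x(S) = ((-2 + 12)/(12 + 12² - 7*S))*S² = (10/(12 + 144 - 7*S))*S² = (10/(156 - 7*S))*S² = 10*S²/(156 - 7*S))
-8810/x(-182) + 20795/(-24334) = -8810/(10*(-182)²/(156 - 7*(-182))) + 20795/(-24334) = -8810/(10*33124/(156 + 1274)) + 20795*(-1/24334) = -8810/(10*33124/1430) - 20795/24334 = -8810/(10*33124*(1/1430)) - 20795/24334 = -8810/2548/11 - 20795/24334 = -8810*11/2548 - 20795/24334 = -48455/1274 - 20795/24334 = -301399200/7750379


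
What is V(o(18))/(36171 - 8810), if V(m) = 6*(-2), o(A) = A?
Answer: -12/27361 ≈ -0.00043858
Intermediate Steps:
V(m) = -12
V(o(18))/(36171 - 8810) = -12/(36171 - 8810) = -12/27361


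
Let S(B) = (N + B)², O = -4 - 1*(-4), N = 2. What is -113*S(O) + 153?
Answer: -299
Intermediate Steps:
O = 0 (O = -4 + 4 = 0)
S(B) = (2 + B)²
-113*S(O) + 153 = -113*(2 + 0)² + 153 = -113*2² + 153 = -113*4 + 153 = -452 + 153 = -299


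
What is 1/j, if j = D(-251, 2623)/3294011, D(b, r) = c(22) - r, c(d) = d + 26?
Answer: -3294011/2575 ≈ -1279.2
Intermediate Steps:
c(d) = 26 + d
D(b, r) = 48 - r (D(b, r) = (26 + 22) - r = 48 - r)
j = -2575/3294011 (j = (48 - 1*2623)/3294011 = (48 - 2623)*(1/3294011) = -2575*1/3294011 = -2575/3294011 ≈ -0.00078172)
1/j = 1/(-2575/3294011) = -3294011/2575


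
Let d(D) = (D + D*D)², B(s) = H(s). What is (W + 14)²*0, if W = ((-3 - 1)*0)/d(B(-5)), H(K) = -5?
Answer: 0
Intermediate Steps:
B(s) = -5
d(D) = (D + D²)²
W = 0 (W = ((-3 - 1)*0)/(((-5)²*(1 - 5)²)) = (-4*0)/((25*(-4)²)) = 0/((25*16)) = 0/400 = 0*(1/400) = 0)
(W + 14)²*0 = (0 + 14)²*0 = 14²*0 = 196*0 = 0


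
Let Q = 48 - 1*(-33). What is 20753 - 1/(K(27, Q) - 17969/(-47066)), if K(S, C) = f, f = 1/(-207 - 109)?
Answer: 58424067029/2815569 ≈ 20750.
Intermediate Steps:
Q = 81 (Q = 48 + 33 = 81)
f = -1/316 (f = 1/(-316) = -1/316 ≈ -0.0031646)
K(S, C) = -1/316
20753 - 1/(K(27, Q) - 17969/(-47066)) = 20753 - 1/(-1/316 - 17969/(-47066)) = 20753 - 1/(-1/316 - 17969*(-1/47066)) = 20753 - 1/(-1/316 + 17969/47066) = 20753 - 1/2815569/7436428 = 20753 - 1*7436428/2815569 = 20753 - 7436428/2815569 = 58424067029/2815569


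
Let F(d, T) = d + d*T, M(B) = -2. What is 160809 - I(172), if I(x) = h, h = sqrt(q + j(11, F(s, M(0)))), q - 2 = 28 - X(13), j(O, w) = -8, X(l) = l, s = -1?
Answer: 160806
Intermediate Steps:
F(d, T) = d + T*d
q = 17 (q = 2 + (28 - 1*13) = 2 + (28 - 13) = 2 + 15 = 17)
h = 3 (h = sqrt(17 - 8) = sqrt(9) = 3)
I(x) = 3
160809 - I(172) = 160809 - 1*3 = 160809 - 3 = 160806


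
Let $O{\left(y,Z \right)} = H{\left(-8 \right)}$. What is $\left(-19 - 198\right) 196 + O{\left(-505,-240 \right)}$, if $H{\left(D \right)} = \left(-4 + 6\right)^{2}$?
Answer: $-42528$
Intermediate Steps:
$H{\left(D \right)} = 4$ ($H{\left(D \right)} = 2^{2} = 4$)
$O{\left(y,Z \right)} = 4$
$\left(-19 - 198\right) 196 + O{\left(-505,-240 \right)} = \left(-19 - 198\right) 196 + 4 = \left(-217\right) 196 + 4 = -42532 + 4 = -42528$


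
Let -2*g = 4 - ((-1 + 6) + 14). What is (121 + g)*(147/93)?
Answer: 12593/62 ≈ 203.11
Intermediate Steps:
g = 15/2 (g = -(4 - ((-1 + 6) + 14))/2 = -(4 - (5 + 14))/2 = -(4 - 1*19)/2 = -(4 - 19)/2 = -½*(-15) = 15/2 ≈ 7.5000)
(121 + g)*(147/93) = (121 + 15/2)*(147/93) = 257*(147*(1/93))/2 = (257/2)*(49/31) = 12593/62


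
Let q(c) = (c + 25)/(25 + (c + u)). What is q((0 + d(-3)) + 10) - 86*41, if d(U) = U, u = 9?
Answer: -144534/41 ≈ -3525.2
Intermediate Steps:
q(c) = (25 + c)/(34 + c) (q(c) = (c + 25)/(25 + (c + 9)) = (25 + c)/(25 + (9 + c)) = (25 + c)/(34 + c))
q((0 + d(-3)) + 10) - 86*41 = (25 + ((0 - 3) + 10))/(34 + ((0 - 3) + 10)) - 86*41 = (25 + (-3 + 10))/(34 + (-3 + 10)) - 1*3526 = (25 + 7)/(34 + 7) - 3526 = 32/41 - 3526 = -144534/41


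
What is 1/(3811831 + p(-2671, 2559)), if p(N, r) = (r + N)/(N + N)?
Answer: 2671/10181400657 ≈ 2.6234e-7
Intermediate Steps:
p(N, r) = (N + r)/(2*N) (p(N, r) = (N + r)/((2*N)) = (N + r)*(1/(2*N)) = (N + r)/(2*N))
1/(3811831 + p(-2671, 2559)) = 1/(3811831 + (½)*(-2671 + 2559)/(-2671)) = 1/(3811831 + (½)*(-1/2671)*(-112)) = 1/(3811831 + 56/2671) = 1/(10181400657/2671) = 2671/10181400657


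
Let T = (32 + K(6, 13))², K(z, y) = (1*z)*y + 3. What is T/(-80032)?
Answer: -12769/80032 ≈ -0.15955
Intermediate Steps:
K(z, y) = 3 + y*z (K(z, y) = z*y + 3 = y*z + 3 = 3 + y*z)
T = 12769 (T = (32 + (3 + 13*6))² = (32 + (3 + 78))² = (32 + 81)² = 113² = 12769)
T/(-80032) = 12769/(-80032) = 12769*(-1/80032) = -12769/80032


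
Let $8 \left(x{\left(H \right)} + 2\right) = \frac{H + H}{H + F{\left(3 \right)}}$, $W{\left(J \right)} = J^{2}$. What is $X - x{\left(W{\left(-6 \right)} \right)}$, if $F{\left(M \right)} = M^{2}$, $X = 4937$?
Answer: $\frac{24694}{5} \approx 4938.8$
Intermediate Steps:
$x{\left(H \right)} = -2 + \frac{H}{4 \left(9 + H\right)}$ ($x{\left(H \right)} = -2 + \frac{\left(H + H\right) \frac{1}{H + 3^{2}}}{8} = -2 + \frac{2 H \frac{1}{H + 9}}{8} = -2 + \frac{2 H \frac{1}{9 + H}}{8} = -2 + \frac{H}{4 \left(9 + H\right)}$)
$X - x{\left(W{\left(-6 \right)} \right)} = 4937 - \frac{-72 - 7 \left(-6\right)^{2}}{4 \left(9 + \left(-6\right)^{2}\right)} = 4937 - \frac{-72 - 252}{4 \left(9 + 36\right)} = 4937 - \frac{-72 - 252}{4 \cdot 45} = 4937 - \frac{1}{4} \cdot \frac{1}{45} \left(-324\right) = 4937 - - \frac{9}{5} = 4937 + \frac{9}{5} = \frac{24694}{5}$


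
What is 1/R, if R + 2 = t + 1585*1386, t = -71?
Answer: 1/2196737 ≈ 4.5522e-7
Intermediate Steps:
R = 2196737 (R = -2 + (-71 + 1585*1386) = -2 + (-71 + 2196810) = -2 + 2196739 = 2196737)
1/R = 1/2196737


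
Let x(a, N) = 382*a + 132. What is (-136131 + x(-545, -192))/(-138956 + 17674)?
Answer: 344189/121282 ≈ 2.8379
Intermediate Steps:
x(a, N) = 132 + 382*a
(-136131 + x(-545, -192))/(-138956 + 17674) = (-136131 + (132 + 382*(-545)))/(-138956 + 17674) = (-136131 + (132 - 208190))/(-121282) = (-136131 - 208058)*(-1/121282) = -344189*(-1/121282) = 344189/121282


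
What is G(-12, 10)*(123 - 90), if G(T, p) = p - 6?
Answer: 132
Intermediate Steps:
G(T, p) = -6 + p
G(-12, 10)*(123 - 90) = (-6 + 10)*(123 - 90) = 4*33 = 132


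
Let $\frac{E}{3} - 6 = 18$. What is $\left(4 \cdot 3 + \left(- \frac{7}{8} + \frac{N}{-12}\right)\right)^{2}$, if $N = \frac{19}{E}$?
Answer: $\frac{92025649}{746496} \approx 123.28$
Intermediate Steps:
$E = 72$ ($E = 18 + 3 \cdot 18 = 18 + 54 = 72$)
$N = \frac{19}{72} \approx 0.26389$
$\left(4 \cdot 3 + \left(- \frac{7}{8} + \frac{N}{-12}\right)\right)^{2} = \left(4 \cdot 3 + \left(- \frac{7}{8} + \frac{19}{72 \left(-12\right)}\right)\right)^{2} = \left(12 + \left(\left(-7\right) \frac{1}{8} + \frac{19}{72} \left(- \frac{1}{12}\right)\right)\right)^{2} = \left(12 - \frac{775}{864}\right)^{2} = \left(\frac{9593}{864}\right)^{2} = \frac{92025649}{746496}$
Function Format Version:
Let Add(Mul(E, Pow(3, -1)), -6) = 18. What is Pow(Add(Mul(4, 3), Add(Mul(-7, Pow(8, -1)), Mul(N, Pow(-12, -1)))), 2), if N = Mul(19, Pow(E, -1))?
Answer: Rational(92025649, 746496) ≈ 123.28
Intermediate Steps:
E = 72 (E = Add(18, Mul(3, 18)) = Add(18, 54) = 72)
N = Rational(19, 72) (N = Mul(19, Pow(72, -1)) = Mul(19, Rational(1, 72)) = Rational(19, 72) ≈ 0.26389)
Pow(Add(Mul(4, 3), Add(Mul(-7, Pow(8, -1)), Mul(N, Pow(-12, -1)))), 2) = Pow(Add(Mul(4, 3), Add(Mul(-7, Pow(8, -1)), Mul(Rational(19, 72), Pow(-12, -1)))), 2) = Pow(Add(12, Add(Mul(-7, Rational(1, 8)), Mul(Rational(19, 72), Rational(-1, 12)))), 2) = Pow(Add(12, Add(Rational(-7, 8), Rational(-19, 864))), 2) = Pow(Add(12, Rational(-775, 864)), 2) = Pow(Rational(9593, 864), 2) = Rational(92025649, 746496)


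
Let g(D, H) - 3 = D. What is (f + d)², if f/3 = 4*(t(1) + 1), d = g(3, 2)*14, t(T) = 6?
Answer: 28224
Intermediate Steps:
g(D, H) = 3 + D
d = 84 (d = (3 + 3)*14 = 6*14 = 84)
f = 84 (f = 3*(4*(6 + 1)) = 3*(4*7) = 3*28 = 84)
(f + d)² = (84 + 84)² = 168² = 28224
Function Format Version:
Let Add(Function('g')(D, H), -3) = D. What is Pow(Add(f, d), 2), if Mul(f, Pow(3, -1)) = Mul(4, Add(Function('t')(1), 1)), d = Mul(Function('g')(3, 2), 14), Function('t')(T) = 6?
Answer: 28224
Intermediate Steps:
Function('g')(D, H) = Add(3, D)
d = 84 (d = Mul(Add(3, 3), 14) = Mul(6, 14) = 84)
f = 84 (f = Mul(3, Mul(4, Add(6, 1))) = Mul(3, Mul(4, 7)) = Mul(3, 28) = 84)
Pow(Add(f, d), 2) = Pow(Add(84, 84), 2) = Pow(168, 2) = 28224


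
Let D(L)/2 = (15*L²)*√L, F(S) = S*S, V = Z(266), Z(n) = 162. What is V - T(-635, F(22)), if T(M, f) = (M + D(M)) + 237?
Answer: 560 - 12096750*I*√635 ≈ 560.0 - 3.0483e+8*I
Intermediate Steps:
V = 162
F(S) = S²
D(L) = 30*L^(5/2) (D(L) = 2*((15*L²)*√L) = 2*(15*L^(5/2)) = 30*L^(5/2))
T(M, f) = 237 + M + 30*M^(5/2) (T(M, f) = (M + 30*M^(5/2)) + 237 = 237 + M + 30*M^(5/2))
V - T(-635, F(22)) = 162 - (237 - 635 + 30*(-635)^(5/2)) = 162 - (237 - 635 + 30*(403225*I*√635)) = 162 - (237 - 635 + 12096750*I*√635) = 162 - (-398 + 12096750*I*√635) = 162 + (398 - 12096750*I*√635) = 560 - 12096750*I*√635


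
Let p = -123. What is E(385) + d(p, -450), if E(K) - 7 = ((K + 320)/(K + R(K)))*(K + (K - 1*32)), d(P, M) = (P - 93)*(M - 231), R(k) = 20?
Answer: 445163/3 ≈ 1.4839e+5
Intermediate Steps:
d(P, M) = (-231 + M)*(-93 + P) (d(P, M) = (-93 + P)*(-231 + M) = (-231 + M)*(-93 + P))
E(K) = 7 + (-32 + 2*K)*(320 + K)/(20 + K) (E(K) = 7 + ((K + 320)/(K + 20))*(K + (K - 1*32)) = 7 + ((320 + K)/(20 + K))*(K + (K - 32)) = 7 + ((320 + K)/(20 + K))*(K + (-32 + K)) = 7 + ((320 + K)/(20 + K))*(-32 + 2*K) = 7 + (-32 + 2*K)*(320 + K)/(20 + K))
E(385) + d(p, -450) = (-10100 + 2*385² + 615*385)/(20 + 385) + (21483 - 231*(-123) - 93*(-450) - 450*(-123)) = (-10100 + 2*148225 + 236775)/405 + (21483 + 28413 + 41850 + 55350) = (-10100 + 296450 + 236775)/405 + 147096 = (1/405)*523125 + 147096 = 3875/3 + 147096 = 445163/3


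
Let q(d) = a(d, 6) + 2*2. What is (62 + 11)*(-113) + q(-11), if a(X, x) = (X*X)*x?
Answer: -7519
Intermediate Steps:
a(X, x) = x*X² (a(X, x) = X²*x = x*X²)
q(d) = 4 + 6*d² (q(d) = 6*d² + 2*2 = 6*d² + 4 = 4 + 6*d²)
(62 + 11)*(-113) + q(-11) = (62 + 11)*(-113) + (4 + 6*(-11)²) = 73*(-113) + (4 + 6*121) = -8249 + (4 + 726) = -8249 + 730 = -7519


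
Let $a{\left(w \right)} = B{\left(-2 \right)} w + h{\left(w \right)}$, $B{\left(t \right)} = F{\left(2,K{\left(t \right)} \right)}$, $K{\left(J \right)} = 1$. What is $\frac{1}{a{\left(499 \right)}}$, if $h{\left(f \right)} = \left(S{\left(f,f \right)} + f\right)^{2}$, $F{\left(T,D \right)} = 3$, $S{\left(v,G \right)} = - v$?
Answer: $\frac{1}{1497} \approx 0.000668$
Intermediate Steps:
$B{\left(t \right)} = 3$
$h{\left(f \right)} = 0$ ($h{\left(f \right)} = \left(- f + f\right)^{2} = 0^{2} = 0$)
$a{\left(w \right)} = 3 w$ ($a{\left(w \right)} = 3 w + 0 = 3 w$)
$\frac{1}{a{\left(499 \right)}} = \frac{1}{3 \cdot 499} = \frac{1}{1497}$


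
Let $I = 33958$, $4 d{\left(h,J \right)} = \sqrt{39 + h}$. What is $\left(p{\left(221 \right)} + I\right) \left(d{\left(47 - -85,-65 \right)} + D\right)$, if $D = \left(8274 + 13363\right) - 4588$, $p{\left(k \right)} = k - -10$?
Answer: $582888261 + \frac{102567 \sqrt{19}}{4} \approx 5.83 \cdot 10^{8}$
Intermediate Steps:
$p{\left(k \right)} = 10 + k$ ($p{\left(k \right)} = k + 10 = 10 + k$)
$d{\left(h,J \right)} = \frac{\sqrt{39 + h}}{4}$
$D = 17049$ ($D = 21637 - 4588 = 17049$)
$\left(p{\left(221 \right)} + I\right) \left(d{\left(47 - -85,-65 \right)} + D\right) = \left(\left(10 + 221\right) + 33958\right) \left(\frac{\sqrt{39 + \left(47 - -85\right)}}{4} + 17049\right) = \left(231 + 33958\right) \left(\frac{\sqrt{39 + \left(47 + 85\right)}}{4} + 17049\right) = 34189 \left(\frac{\sqrt{39 + 132}}{4} + 17049\right) = 34189 \left(\frac{\sqrt{171}}{4} + 17049\right) = 34189 \left(\frac{3 \sqrt{19}}{4} + 17049\right) = 34189 \left(17049 + \frac{3 \sqrt{19}}{4}\right) = 582888261 + \frac{102567 \sqrt{19}}{4}$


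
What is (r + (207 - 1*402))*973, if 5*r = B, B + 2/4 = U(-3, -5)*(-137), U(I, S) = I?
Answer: -1098517/10 ≈ -1.0985e+5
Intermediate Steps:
B = 821/2 (B = -1/2 - 3*(-137) = -1/2 + 411 = 821/2 ≈ 410.50)
r = 821/10 (r = (1/5)*(821/2) = 821/10 ≈ 82.100)
(r + (207 - 1*402))*973 = (821/10 + (207 - 1*402))*973 = (821/10 + (207 - 402))*973 = (821/10 - 195)*973 = -1129/10*973 = -1098517/10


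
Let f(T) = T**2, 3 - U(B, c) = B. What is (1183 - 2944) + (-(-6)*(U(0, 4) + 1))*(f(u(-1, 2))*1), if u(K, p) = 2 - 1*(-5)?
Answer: -585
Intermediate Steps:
U(B, c) = 3 - B
u(K, p) = 7 (u(K, p) = 2 + 5 = 7)
(1183 - 2944) + (-(-6)*(U(0, 4) + 1))*(f(u(-1, 2))*1) = (1183 - 2944) + (-(-6)*((3 - 1*0) + 1))*(7**2*1) = -1761 + (-(-6)*((3 + 0) + 1))*(49*1) = -1761 - (-6)*(3 + 1)*49 = -1761 - (-6)*4*49 = -1761 - 3*(-8)*49 = -1761 + 24*49 = -1761 + 1176 = -585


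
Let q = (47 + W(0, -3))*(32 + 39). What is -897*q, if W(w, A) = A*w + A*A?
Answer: -3566472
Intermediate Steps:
W(w, A) = A² + A*w (W(w, A) = A*w + A² = A² + A*w)
q = 3976 (q = (47 - 3*(-3 + 0))*(32 + 39) = (47 - 3*(-3))*71 = (47 + 9)*71 = 56*71 = 3976)
-897*q = -897*3976 = -3566472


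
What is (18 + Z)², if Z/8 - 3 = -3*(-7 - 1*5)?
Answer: 108900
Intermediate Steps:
Z = 312 (Z = 24 + 8*(-3*(-7 - 1*5)) = 24 + 8*(-3*(-7 - 5)) = 24 + 8*(-3*(-12)) = 24 + 8*36 = 24 + 288 = 312)
(18 + Z)² = (18 + 312)² = 330² = 108900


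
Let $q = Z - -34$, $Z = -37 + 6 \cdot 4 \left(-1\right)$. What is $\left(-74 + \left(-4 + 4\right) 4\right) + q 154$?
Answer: $-4232$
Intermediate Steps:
$Z = -61$ ($Z = -37 + 24 \left(-1\right) = -37 - 24 = -61$)
$q = -27$ ($q = -61 - -34 = -61 + 34 = -27$)
$\left(-74 + \left(-4 + 4\right) 4\right) + q 154 = \left(-74 + \left(-4 + 4\right) 4\right) - 4158 = \left(-74 + 0 \cdot 4\right) - 4158 = \left(-74 + 0\right) - 4158 = -74 - 4158 = -4232$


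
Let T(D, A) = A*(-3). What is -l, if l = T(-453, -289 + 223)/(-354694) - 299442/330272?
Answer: 26568918651/29286374192 ≈ 0.90721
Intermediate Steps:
T(D, A) = -3*A
l = -26568918651/29286374192 (l = -3*(-289 + 223)/(-354694) - 299442/330272 = -3*(-66)*(-1/354694) - 299442*1/330272 = 198*(-1/354694) - 149721/165136 = -99/177347 - 149721/165136 = -26568918651/29286374192 ≈ -0.90721)
-l = -1*(-26568918651/29286374192) = 26568918651/29286374192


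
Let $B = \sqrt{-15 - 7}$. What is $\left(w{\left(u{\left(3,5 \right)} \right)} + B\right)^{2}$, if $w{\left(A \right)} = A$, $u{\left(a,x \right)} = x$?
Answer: $\left(5 + i \sqrt{22}\right)^{2} \approx 3.0 + 46.904 i$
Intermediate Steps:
$B = i \sqrt{22}$ ($B = \sqrt{-22} = i \sqrt{22} \approx 4.6904 i$)
$\left(w{\left(u{\left(3,5 \right)} \right)} + B\right)^{2} = \left(5 + i \sqrt{22}\right)^{2}$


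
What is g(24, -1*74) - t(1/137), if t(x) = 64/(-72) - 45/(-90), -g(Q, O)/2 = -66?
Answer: 2383/18 ≈ 132.39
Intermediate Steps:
g(Q, O) = 132 (g(Q, O) = -2*(-66) = 132)
t(x) = -7/18 (t(x) = 64*(-1/72) - 45*(-1/90) = -8/9 + ½ = -7/18)
g(24, -1*74) - t(1/137) = 132 - 1*(-7/18) = 132 + 7/18 = 2383/18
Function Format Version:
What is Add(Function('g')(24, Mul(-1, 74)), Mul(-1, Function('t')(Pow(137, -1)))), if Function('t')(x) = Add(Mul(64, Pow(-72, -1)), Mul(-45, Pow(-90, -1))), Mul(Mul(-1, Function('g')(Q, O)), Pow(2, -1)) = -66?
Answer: Rational(2383, 18) ≈ 132.39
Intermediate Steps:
Function('g')(Q, O) = 132 (Function('g')(Q, O) = Mul(-2, -66) = 132)
Function('t')(x) = Rational(-7, 18) (Function('t')(x) = Add(Mul(64, Rational(-1, 72)), Mul(-45, Rational(-1, 90))) = Add(Rational(-8, 9), Rational(1, 2)) = Rational(-7, 18))
Add(Function('g')(24, Mul(-1, 74)), Mul(-1, Function('t')(Pow(137, -1)))) = Add(132, Mul(-1, Rational(-7, 18))) = Add(132, Rational(7, 18)) = Rational(2383, 18)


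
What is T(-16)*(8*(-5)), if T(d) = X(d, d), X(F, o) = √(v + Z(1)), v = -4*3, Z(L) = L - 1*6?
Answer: -40*I*√17 ≈ -164.92*I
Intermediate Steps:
Z(L) = -6 + L (Z(L) = L - 6 = -6 + L)
v = -12
X(F, o) = I*√17 (X(F, o) = √(-12 + (-6 + 1)) = √(-12 - 5) = √(-17) = I*√17)
T(d) = I*√17
T(-16)*(8*(-5)) = (I*√17)*(8*(-5)) = (I*√17)*(-40) = -40*I*√17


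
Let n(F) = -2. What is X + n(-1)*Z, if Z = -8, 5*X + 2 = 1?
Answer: 79/5 ≈ 15.800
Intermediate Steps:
X = -⅕ (X = -⅖ + (⅕)*1 = -⅖ + ⅕ = -⅕ ≈ -0.20000)
X + n(-1)*Z = -⅕ - 2*(-8) = -⅕ + 16 = 79/5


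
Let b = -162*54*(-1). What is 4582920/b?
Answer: 381910/729 ≈ 523.88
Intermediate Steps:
b = 8748 (b = -8748*(-1) = 8748)
4582920/b = 4582920/8748 = 4582920*(1/8748) = 381910/729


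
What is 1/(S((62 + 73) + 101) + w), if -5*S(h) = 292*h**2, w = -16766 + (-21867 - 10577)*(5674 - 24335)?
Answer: 5/3010840358 ≈ 1.6607e-9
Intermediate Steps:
w = 605420718 (w = -16766 - 32444*(-18661) = -16766 + 605437484 = 605420718)
S(h) = -292*h**2/5
1/(S((62 + 73) + 101) + w) = 1/(-292*((62 + 73) + 101)**2/5 + 605420718) = 1/(-292*(135 + 101)**2/5 + 605420718) = 1/(-292/5*236**2 + 605420718) = 1/(-292/5*55696 + 605420718) = 1/(-16263232/5 + 605420718) = 1/(3010840358/5) = 5/3010840358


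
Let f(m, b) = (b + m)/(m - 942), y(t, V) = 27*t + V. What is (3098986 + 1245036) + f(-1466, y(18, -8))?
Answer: 2615101491/602 ≈ 4.3440e+6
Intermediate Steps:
y(t, V) = V + 27*t
f(m, b) = (b + m)/(-942 + m)
(3098986 + 1245036) + f(-1466, y(18, -8)) = (3098986 + 1245036) + ((-8 + 27*18) - 1466)/(-942 - 1466) = 4344022 + ((-8 + 486) - 1466)/(-2408) = 4344022 - (478 - 1466)/2408 = 4344022 - 1/2408*(-988) = 4344022 + 247/602 = 2615101491/602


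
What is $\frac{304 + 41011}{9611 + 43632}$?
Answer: $\frac{41315}{53243} \approx 0.77597$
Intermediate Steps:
$\frac{304 + 41011}{9611 + 43632} = \frac{41315}{53243}$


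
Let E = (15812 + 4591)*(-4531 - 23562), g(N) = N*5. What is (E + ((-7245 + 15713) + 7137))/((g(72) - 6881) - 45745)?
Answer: 286582937/26133 ≈ 10966.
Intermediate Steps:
g(N) = 5*N
E = -573181479 (E = 20403*(-28093) = -573181479)
(E + ((-7245 + 15713) + 7137))/((g(72) - 6881) - 45745) = (-573181479 + ((-7245 + 15713) + 7137))/((5*72 - 6881) - 45745) = (-573181479 + (8468 + 7137))/((360 - 6881) - 45745) = (-573181479 + 15605)/(-6521 - 45745) = -573165874/(-52266) = -573165874*(-1/52266) = 286582937/26133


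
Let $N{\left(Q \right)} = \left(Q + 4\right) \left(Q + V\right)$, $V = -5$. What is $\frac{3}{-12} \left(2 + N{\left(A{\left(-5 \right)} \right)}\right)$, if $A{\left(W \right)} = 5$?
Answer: $- \frac{1}{2} \approx -0.5$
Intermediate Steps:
$N{\left(Q \right)} = \left(-5 + Q\right) \left(4 + Q\right)$ ($N{\left(Q \right)} = \left(Q + 4\right) \left(Q - 5\right) = \left(4 + Q\right) \left(-5 + Q\right) = \left(-5 + Q\right) \left(4 + Q\right)$)
$\frac{3}{-12} \left(2 + N{\left(A{\left(-5 \right)} \right)}\right) = \frac{3}{-12} \left(2 - \left(25 - 25\right)\right) = 3 \left(- \frac{1}{12}\right) \left(2 - 0\right) = - \frac{2 + 0}{4} = \left(- \frac{1}{4}\right) 2 = - \frac{1}{2}$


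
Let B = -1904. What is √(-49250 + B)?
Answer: I*√51154 ≈ 226.17*I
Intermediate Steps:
√(-49250 + B) = √(-49250 - 1904) = √(-51154) = I*√51154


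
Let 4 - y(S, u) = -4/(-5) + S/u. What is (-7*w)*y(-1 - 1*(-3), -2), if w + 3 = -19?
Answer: 3234/5 ≈ 646.80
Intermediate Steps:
w = -22 (w = -3 - 19 = -22)
y(S, u) = 16/5 - S/u (y(S, u) = 4 - (-4/(-5) + S/u) = 4 - (-4*(-1/5) + S/u) = 4 - (4/5 + S/u) = 4 + (-4/5 - S/u) = 16/5 - S/u)
(-7*w)*y(-1 - 1*(-3), -2) = (-7*(-22))*(16/5 - 1*(-1 - 1*(-3))/(-2)) = 154*(16/5 - 1*(-1 + 3)*(-1/2)) = 154*(16/5 - 1*2*(-1/2)) = 154*(16/5 + 1) = 154*(21/5) = 3234/5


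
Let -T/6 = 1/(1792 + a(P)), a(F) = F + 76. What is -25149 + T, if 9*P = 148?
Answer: -213263547/8480 ≈ -25149.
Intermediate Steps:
P = 148/9 (P = (⅑)*148 = 148/9 ≈ 16.444)
a(F) = 76 + F
T = -27/8480 (T = -6/(1792 + (76 + 148/9)) = -6/(1792 + 832/9) = -6/16960/9 = -6*9/16960 = -27/8480 ≈ -0.0031840)
-25149 + T = -25149 - 27/8480 = -213263547/8480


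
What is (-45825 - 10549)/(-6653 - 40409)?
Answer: 28187/23531 ≈ 1.1979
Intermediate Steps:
(-45825 - 10549)/(-6653 - 40409) = -56374/(-47062) = -56374*(-1/47062) = 28187/23531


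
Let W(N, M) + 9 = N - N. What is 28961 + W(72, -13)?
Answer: 28952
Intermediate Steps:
W(N, M) = -9 (W(N, M) = -9 + (N - N) = -9 + 0 = -9)
28961 + W(72, -13) = 28961 - 9 = 28952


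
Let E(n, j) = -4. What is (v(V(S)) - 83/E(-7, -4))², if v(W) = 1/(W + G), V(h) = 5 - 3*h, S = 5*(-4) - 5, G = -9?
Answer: 34774609/80656 ≈ 431.15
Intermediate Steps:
S = -25 (S = -20 - 5 = -25)
v(W) = 1/(-9 + W) (v(W) = 1/(W - 9) = 1/(-9 + W))
(v(V(S)) - 83/E(-7, -4))² = (1/(-9 + (5 - 3*(-25))) - 83/(-4))² = (1/(-9 + (5 + 75)) - 83*(-¼))² = (1/(-9 + 80) + 83/4)² = (1/71 + 83/4)² = (5897/284)² = 34774609/80656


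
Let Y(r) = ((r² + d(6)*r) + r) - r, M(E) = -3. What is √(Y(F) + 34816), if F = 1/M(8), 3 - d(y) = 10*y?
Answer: 2*√78379/3 ≈ 186.64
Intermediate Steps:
d(y) = 3 - 10*y
F = -⅓ (F = 1/(-3) = -⅓ ≈ -0.33333)
Y(r) = r² - 57*r (Y(r) = ((r² + (3 - 10*6)*r) + r) - r = ((r² + (3 - 60)*r) + r) - r = ((r² - 57*r) + r) - r = (r² - 56*r) - r = r² - 57*r)
√(Y(F) + 34816) = √(-(-57 - ⅓)/3 + 34816) = √(-⅓*(-172/3) + 34816) = √(172/9 + 34816) = √(313516/9) = 2*√78379/3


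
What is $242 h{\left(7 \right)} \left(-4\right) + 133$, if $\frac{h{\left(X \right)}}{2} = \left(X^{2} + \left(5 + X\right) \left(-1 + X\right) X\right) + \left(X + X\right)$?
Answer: $-1097579$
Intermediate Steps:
$h{\left(X \right)} = 2 X^{2} + 4 X + 2 X \left(-1 + X\right) \left(5 + X\right)$ ($h{\left(X \right)} = 2 \left(\left(X^{2} + \left(5 + X\right) \left(-1 + X\right) X\right) + \left(X + X\right)\right) = 2 \left(\left(X^{2} + \left(-1 + X\right) \left(5 + X\right) X\right) + 2 X\right) = 2 \left(\left(X^{2} + X \left(-1 + X\right) \left(5 + X\right)\right) + 2 X\right) = 2 \left(X^{2} + 2 X + X \left(-1 + X\right) \left(5 + X\right)\right) = 2 X^{2} + 4 X + 2 X \left(-1 + X\right) \left(5 + X\right)$)
$242 h{\left(7 \right)} \left(-4\right) + 133 = 242 \cdot 2 \cdot 7 \left(-3 + 7^{2} + 5 \cdot 7\right) \left(-4\right) + 133 = 242 \cdot 2 \cdot 7 \left(-3 + 49 + 35\right) \left(-4\right) + 133 = 242 \cdot 2 \cdot 7 \cdot 81 \left(-4\right) + 133 = 242 \cdot 1134 \left(-4\right) + 133 = 242 \left(-4536\right) + 133 = -1097712 + 133 = -1097579$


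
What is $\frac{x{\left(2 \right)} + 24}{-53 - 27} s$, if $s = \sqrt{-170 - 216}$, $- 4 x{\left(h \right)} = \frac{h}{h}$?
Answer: $- \frac{19 i \sqrt{386}}{64} \approx - 5.8327 i$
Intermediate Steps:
$x{\left(h \right)} = - \frac{1}{4}$ ($x{\left(h \right)} = - \frac{h \frac{1}{h}}{4} = \left(- \frac{1}{4}\right) 1 = - \frac{1}{4}$)
$s = i \sqrt{386}$ ($s = \sqrt{-386} = i \sqrt{386} \approx 19.647 i$)
$\frac{x{\left(2 \right)} + 24}{-53 - 27} s = \frac{- \frac{1}{4} + 24}{-53 - 27} i \sqrt{386} = \frac{95}{4 \left(-80\right)} i \sqrt{386} = \frac{95}{4} \left(- \frac{1}{80}\right) i \sqrt{386} = - \frac{19 i \sqrt{386}}{64}$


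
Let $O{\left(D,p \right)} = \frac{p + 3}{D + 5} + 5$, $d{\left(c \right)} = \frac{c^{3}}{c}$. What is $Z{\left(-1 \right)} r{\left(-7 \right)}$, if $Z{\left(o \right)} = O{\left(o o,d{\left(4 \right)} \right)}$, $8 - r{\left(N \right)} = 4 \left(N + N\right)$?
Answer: $\frac{1568}{3} \approx 522.67$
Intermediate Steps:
$d{\left(c \right)} = c^{2}$
$r{\left(N \right)} = 8 - 8 N$ ($r{\left(N \right)} = 8 - 4 \left(N + N\right) = 8 - 4 \cdot 2 N = 8 - 8 N$)
$O{\left(D,p \right)} = 5 + \frac{3 + p}{5 + D}$ ($O{\left(D,p \right)} = \frac{3 + p}{5 + D} + 5 = 5 + \frac{3 + p}{5 + D}$)
$Z{\left(o \right)} = \frac{44 + 5 o^{2}}{5 + o^{2}}$ ($Z{\left(o \right)} = \frac{28 + 4^{2} + 5 o o}{5 + o o} = \frac{28 + 16 + 5 o^{2}}{5 + o^{2}} = \frac{44 + 5 o^{2}}{5 + o^{2}}$)
$Z{\left(-1 \right)} r{\left(-7 \right)} = \frac{44 + 5 \left(-1\right)^{2}}{5 + \left(-1\right)^{2}} \left(8 - -56\right) = \frac{44 + 5 \cdot 1}{5 + 1} \left(8 + 56\right) = \frac{44 + 5}{6} \cdot 64 = \frac{1}{6} \cdot 49 \cdot 64 = \frac{49}{6} \cdot 64 = \frac{1568}{3}$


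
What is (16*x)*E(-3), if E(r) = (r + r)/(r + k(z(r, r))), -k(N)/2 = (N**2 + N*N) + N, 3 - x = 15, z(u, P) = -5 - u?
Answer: -384/5 ≈ -76.800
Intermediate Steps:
x = -12 (x = 3 - 1*15 = 3 - 15 = -12)
k(N) = -4*N**2 - 2*N (k(N) = -2*((N**2 + N*N) + N) = -2*((N**2 + N**2) + N) = -2*(2*N**2 + N) = -2*(N + 2*N**2) = -4*N**2 - 2*N)
E(r) = 2*r/(r - 2*(-9 - 2*r)*(-5 - r)) (E(r) = (r + r)/(r - 2*(-5 - r)*(1 + 2*(-5 - r))) = (2*r)/(r - 2*(-5 - r)*(1 + (-10 - 2*r))) = (2*r)/(r - 2*(-5 - r)*(-9 - 2*r)) = (2*r)/(r - 2*(-9 - 2*r)*(-5 - r)) = 2*r/(r - 2*(-9 - 2*r)*(-5 - r)))
(16*x)*E(-3) = (16*(-12))*(-2*(-3)/(90 + 4*(-3)**2 + 37*(-3))) = -(-384)*(-3)/(90 + 4*9 - 111) = -(-384)*(-3)/(90 + 36 - 111) = -(-384)*(-3)/15 = -192*2/5 = -384/5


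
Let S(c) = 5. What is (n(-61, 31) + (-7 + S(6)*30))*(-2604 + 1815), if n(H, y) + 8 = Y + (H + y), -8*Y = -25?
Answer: -682485/8 ≈ -85311.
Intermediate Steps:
Y = 25/8 (Y = -1/8*(-25) = 25/8 ≈ 3.1250)
n(H, y) = -39/8 + H + y (n(H, y) = -8 + (25/8 + (H + y)) = -8 + (25/8 + H + y) = -39/8 + H + y)
(n(-61, 31) + (-7 + S(6)*30))*(-2604 + 1815) = ((-39/8 - 61 + 31) + (-7 + 5*30))*(-2604 + 1815) = (-279/8 + (-7 + 150))*(-789) = (-279/8 + 143)*(-789) = (865/8)*(-789) = -682485/8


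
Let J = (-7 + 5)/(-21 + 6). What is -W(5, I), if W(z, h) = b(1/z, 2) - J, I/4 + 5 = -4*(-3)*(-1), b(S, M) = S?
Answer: -1/15 ≈ -0.066667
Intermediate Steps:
I = -68 (I = -20 + 4*(-4*(-3)*(-1)) = -20 + 4*(12*(-1)) = -20 + 4*(-12) = -20 - 48 = -68)
J = 2/15 (J = -2/(-15) = -2*(-1/15) = 2/15 ≈ 0.13333)
W(z, h) = -2/15 + 1/z (W(z, h) = 1/z - 1*2/15 = 1/z - 2/15 = -2/15 + 1/z)
-W(5, I) = -(-2/15 + 1/5) = -(-2/15 + ⅕) = -1*1/15 = -1/15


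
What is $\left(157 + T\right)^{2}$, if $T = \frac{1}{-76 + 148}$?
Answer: $\frac{127803025}{5184} \approx 24653.0$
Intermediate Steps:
$T = \frac{1}{72} \approx 0.013889$
$\left(157 + T\right)^{2} = \left(157 + \frac{1}{72}\right)^{2} = \left(\frac{11305}{72}\right)^{2} = \frac{127803025}{5184}$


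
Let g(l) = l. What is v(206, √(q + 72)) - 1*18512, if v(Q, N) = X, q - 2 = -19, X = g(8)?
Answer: -18504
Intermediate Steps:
X = 8
q = -17 (q = 2 - 19 = -17)
v(Q, N) = 8
v(206, √(q + 72)) - 1*18512 = 8 - 1*18512 = 8 - 18512 = -18504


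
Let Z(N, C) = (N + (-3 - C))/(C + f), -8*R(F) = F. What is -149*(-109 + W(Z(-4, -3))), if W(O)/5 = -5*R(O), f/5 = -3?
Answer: 580951/36 ≈ 16138.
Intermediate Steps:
f = -15 (f = 5*(-3) = -15)
R(F) = -F/8
Z(N, C) = (-3 + N - C)/(-15 + C) (Z(N, C) = (N + (-3 - C))/(C - 15) = (-3 + N - C)/(-15 + C))
W(O) = 25*O/8 (W(O) = 5*(-(-5)*O/8) = 5*(5*O/8) = 25*O/8)
-149*(-109 + W(Z(-4, -3))) = -149*(-109 + 25*((-3 - 4 - 1*(-3))/(-15 - 3))/8) = -149*(-109 + 25*((-3 - 4 + 3)/(-18))/8) = -149*(-109 + 25*(-1/18*(-4))/8) = -149*(-109 + (25/8)*(2/9)) = -149*(-109 + 25/36) = -149*(-3899/36) = 580951/36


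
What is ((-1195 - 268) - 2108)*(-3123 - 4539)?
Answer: 27361002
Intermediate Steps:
((-1195 - 268) - 2108)*(-3123 - 4539) = (-1463 - 2108)*(-7662) = -3571*(-7662) = 27361002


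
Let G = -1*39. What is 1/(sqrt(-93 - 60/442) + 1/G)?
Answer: -663/2408228 - 351*I*sqrt(505427)/2408228 ≈ -0.00027531 - 0.10362*I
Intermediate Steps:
G = -39
1/(sqrt(-93 - 60/442) + 1/G) = 1/(sqrt(-93 - 60/442) + 1/(-39)) = 1/(sqrt(-93 - 60*1/442) - 1/39) = 1/(sqrt(-93 - 30/221) - 1/39) = 1/(sqrt(-20583/221) - 1/39) = 1/(3*I*sqrt(505427)/221 - 1/39) = 1/(-1/39 + 3*I*sqrt(505427)/221)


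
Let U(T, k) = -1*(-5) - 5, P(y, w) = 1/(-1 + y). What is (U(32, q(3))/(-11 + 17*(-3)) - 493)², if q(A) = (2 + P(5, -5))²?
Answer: 243049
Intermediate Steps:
q(A) = 81/16 (q(A) = (2 + 1/(-1 + 5))² = (2 + 1/4)² = (2 + ¼)² = (9/4)² = 81/16)
U(T, k) = 0 (U(T, k) = 5 - 5 = 0)
(U(32, q(3))/(-11 + 17*(-3)) - 493)² = (0/(-11 + 17*(-3)) - 493)² = (0/(-11 - 51) - 493)² = (0/(-62) - 493)² = (0*(-1/62) - 493)² = (0 - 493)² = (-493)² = 243049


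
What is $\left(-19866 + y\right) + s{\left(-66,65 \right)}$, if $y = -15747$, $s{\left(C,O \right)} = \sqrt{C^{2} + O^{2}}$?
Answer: $-35613 + \sqrt{8581} \approx -35520.0$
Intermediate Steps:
$\left(-19866 + y\right) + s{\left(-66,65 \right)} = \left(-19866 - 15747\right) + \sqrt{\left(-66\right)^{2} + 65^{2}} = -35613 + \sqrt{4356 + 4225} = -35613 + \sqrt{8581}$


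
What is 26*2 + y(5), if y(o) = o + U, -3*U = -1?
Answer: 172/3 ≈ 57.333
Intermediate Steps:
U = ⅓ (U = -⅓*(-1) = ⅓ ≈ 0.33333)
y(o) = ⅓ + o (y(o) = o + ⅓ = ⅓ + o)
26*2 + y(5) = 26*2 + (⅓ + 5) = 52 + 16/3 = 172/3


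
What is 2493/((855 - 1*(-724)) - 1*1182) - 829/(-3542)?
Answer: 9159319/1406174 ≈ 6.5136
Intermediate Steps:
2493/((855 - 1*(-724)) - 1*1182) - 829/(-3542) = 2493/((855 + 724) - 1182) - 829*(-1/3542) = 2493/(1579 - 1182) + 829/3542 = 2493/397 + 829/3542 = 9159319/1406174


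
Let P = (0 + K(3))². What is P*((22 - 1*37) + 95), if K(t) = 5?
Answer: 2000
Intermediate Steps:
P = 25 (P = (0 + 5)² = 5² = 25)
P*((22 - 1*37) + 95) = 25*((22 - 1*37) + 95) = 25*((22 - 37) + 95) = 25*(-15 + 95) = 25*80 = 2000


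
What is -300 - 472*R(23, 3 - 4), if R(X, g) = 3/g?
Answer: 1116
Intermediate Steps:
-300 - 472*R(23, 3 - 4) = -300 - 1416/(3 - 4) = -300 - 1416/(-1) = -300 - 1416*(-1) = -300 - 472*(-3) = -300 + 1416 = 1116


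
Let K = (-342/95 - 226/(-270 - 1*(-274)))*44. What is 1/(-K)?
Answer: 5/13222 ≈ 0.00037816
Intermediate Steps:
K = -13222/5 (K = (-342*1/95 - 226/(-270 + 274))*44 = (-18/5 - 226/4)*44 = (-18/5 - 226*¼)*44 = (-18/5 - 113/2)*44 = -601/10*44 = -13222/5 ≈ -2644.4)
1/(-K) = 1/(-1*(-13222/5)) = 1/(13222/5) = 5/13222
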